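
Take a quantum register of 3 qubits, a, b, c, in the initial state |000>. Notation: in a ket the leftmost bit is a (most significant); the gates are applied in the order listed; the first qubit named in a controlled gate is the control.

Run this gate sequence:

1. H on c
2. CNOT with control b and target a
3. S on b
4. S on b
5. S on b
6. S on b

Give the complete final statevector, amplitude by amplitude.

After the circuit, the state carries amplitude sqrt(2)/2 on |000>, sqrt(2)/2 on |001>, and 0 on every other basis state. Key observation: steps 3-6 multiply out to the identity, so the circuit reduces to the remaining gates.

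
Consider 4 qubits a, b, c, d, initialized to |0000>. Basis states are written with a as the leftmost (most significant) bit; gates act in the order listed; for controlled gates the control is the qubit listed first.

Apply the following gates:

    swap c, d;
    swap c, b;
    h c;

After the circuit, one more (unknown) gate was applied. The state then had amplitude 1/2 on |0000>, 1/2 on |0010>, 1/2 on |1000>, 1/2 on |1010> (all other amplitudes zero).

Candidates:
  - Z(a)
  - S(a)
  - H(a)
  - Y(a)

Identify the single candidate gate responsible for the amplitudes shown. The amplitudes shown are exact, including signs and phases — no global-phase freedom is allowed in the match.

The applied gate was H(a).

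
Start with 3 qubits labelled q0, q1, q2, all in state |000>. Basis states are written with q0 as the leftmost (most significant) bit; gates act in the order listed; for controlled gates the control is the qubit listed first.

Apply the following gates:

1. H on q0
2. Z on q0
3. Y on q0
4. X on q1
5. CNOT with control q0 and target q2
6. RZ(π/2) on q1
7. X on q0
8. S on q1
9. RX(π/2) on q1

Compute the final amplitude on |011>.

The amplitude on |011> is -exp(I*pi/4)/2.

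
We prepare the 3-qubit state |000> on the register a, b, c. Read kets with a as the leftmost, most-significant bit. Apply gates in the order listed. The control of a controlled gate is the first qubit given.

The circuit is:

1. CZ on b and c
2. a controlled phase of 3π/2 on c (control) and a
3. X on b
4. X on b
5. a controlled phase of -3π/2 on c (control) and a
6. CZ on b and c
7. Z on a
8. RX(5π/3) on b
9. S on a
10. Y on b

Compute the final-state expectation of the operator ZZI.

The expectation value of ZZI is -1/2. Key observation: steps 1-6 multiply out to the identity, so the circuit reduces to the remaining gates.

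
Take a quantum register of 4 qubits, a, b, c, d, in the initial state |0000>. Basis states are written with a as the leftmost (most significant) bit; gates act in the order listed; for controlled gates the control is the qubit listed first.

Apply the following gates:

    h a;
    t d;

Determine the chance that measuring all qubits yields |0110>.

A full measurement returns |0110> with probability 0.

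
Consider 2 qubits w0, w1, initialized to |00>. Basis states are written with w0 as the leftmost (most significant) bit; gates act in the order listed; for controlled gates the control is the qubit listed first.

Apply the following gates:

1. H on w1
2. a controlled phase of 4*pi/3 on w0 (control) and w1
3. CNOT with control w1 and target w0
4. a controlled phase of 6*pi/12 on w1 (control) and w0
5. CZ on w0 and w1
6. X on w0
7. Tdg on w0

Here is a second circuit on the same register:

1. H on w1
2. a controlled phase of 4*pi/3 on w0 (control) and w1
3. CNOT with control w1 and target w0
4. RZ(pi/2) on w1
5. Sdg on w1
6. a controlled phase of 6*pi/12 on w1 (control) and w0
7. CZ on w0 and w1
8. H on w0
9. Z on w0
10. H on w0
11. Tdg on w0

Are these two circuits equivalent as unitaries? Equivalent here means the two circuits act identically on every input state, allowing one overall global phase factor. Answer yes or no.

Yes, they are equivalent — the unitaries differ by at most a global phase.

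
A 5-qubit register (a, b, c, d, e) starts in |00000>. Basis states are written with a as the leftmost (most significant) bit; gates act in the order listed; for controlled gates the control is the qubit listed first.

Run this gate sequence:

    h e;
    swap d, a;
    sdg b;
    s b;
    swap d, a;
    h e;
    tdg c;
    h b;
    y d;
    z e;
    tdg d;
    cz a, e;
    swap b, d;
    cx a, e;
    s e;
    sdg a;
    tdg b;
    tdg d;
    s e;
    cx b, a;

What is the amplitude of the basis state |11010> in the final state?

The amplitude on |11010> is -sqrt(2)*exp(3*I*pi/4)/2. Key observation: steps 1-6 multiply out to the identity, so the circuit reduces to the remaining gates.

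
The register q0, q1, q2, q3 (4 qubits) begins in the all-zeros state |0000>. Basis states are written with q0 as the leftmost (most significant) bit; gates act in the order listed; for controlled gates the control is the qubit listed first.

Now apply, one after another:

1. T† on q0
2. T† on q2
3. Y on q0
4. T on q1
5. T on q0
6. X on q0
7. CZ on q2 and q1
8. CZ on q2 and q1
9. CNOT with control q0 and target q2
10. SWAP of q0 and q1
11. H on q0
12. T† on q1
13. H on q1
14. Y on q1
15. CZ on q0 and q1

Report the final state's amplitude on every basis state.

After the circuit, the state carries amplitude exp(I*pi/4)/2 on |0000>, -exp(I*pi/4)/2 on |0100>, exp(I*pi/4)/2 on |1000>, exp(I*pi/4)/2 on |1100>, and 0 on every other basis state. Key observation: the block from step 7 through step 8 cancels to the identity and can be dropped.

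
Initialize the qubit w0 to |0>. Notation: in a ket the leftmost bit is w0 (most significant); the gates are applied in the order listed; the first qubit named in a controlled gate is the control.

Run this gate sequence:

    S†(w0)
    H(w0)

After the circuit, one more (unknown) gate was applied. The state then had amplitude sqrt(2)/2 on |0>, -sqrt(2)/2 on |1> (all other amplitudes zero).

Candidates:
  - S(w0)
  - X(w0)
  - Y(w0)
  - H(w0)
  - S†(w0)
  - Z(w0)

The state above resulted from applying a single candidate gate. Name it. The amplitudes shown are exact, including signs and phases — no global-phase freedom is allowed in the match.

The applied gate was Z(w0).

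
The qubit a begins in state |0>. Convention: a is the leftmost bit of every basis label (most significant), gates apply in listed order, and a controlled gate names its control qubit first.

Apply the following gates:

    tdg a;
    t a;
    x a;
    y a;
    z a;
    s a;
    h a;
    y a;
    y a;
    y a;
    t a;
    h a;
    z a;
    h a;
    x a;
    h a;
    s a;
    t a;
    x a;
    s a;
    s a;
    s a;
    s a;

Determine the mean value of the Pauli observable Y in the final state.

In the final state, Y has expectation 1/2. Key observation: steps 20-23 multiply out to the identity, so the circuit reduces to the remaining gates.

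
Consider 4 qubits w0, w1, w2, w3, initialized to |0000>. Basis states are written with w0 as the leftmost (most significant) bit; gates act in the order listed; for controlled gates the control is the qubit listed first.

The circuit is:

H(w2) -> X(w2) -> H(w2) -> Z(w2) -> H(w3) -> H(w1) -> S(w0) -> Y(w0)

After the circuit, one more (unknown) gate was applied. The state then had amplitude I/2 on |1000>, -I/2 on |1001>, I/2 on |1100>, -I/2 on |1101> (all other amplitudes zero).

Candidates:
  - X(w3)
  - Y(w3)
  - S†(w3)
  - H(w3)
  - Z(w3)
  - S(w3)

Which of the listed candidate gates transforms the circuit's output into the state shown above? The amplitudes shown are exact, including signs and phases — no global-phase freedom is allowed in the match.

The applied gate was Z(w3). Key observation: steps 1-4 multiply out to the identity, so the circuit reduces to the remaining gates.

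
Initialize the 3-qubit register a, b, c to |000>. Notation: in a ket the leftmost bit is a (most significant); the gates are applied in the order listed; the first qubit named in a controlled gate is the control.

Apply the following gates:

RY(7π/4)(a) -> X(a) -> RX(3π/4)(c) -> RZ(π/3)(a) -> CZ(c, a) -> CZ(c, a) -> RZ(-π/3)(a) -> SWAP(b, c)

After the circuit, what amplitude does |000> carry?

The amplitude on |000> is 1/2 - sqrt(2)/4. Key observation: the block from step 4 through step 7 cancels to the identity and can be dropped.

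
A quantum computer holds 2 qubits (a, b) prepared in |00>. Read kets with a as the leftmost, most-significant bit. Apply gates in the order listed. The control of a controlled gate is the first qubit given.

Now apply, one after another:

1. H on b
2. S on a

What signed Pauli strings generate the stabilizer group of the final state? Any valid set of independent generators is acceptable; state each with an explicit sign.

One valid set of independent stabilizer generators is +IX, +ZI (any independent generating set of the same group is equally correct).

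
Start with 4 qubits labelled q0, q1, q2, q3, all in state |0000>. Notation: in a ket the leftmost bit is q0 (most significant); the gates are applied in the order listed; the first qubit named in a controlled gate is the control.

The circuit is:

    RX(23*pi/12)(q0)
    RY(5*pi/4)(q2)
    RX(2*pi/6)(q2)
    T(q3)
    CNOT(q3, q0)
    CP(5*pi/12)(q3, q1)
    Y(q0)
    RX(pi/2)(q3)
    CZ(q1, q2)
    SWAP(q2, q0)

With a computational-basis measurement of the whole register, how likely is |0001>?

Outcome |0001> occurs with probability -sqrt(2)/16 - sqrt(6)/32 + sqrt(3)/64 + 9/64.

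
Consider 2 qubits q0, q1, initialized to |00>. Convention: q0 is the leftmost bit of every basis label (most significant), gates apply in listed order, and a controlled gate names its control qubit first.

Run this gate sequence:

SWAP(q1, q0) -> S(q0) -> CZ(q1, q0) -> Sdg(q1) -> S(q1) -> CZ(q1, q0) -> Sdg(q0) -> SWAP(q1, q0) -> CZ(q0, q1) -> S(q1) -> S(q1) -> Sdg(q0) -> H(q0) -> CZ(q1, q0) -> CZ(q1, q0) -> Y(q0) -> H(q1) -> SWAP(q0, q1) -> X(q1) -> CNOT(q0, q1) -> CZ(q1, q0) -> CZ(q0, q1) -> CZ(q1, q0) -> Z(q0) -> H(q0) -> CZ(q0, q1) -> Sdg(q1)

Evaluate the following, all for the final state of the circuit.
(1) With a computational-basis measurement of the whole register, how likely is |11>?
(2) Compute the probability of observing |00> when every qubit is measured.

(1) A full measurement returns |11> with probability 1/2. Key observation: steps 2-7 multiply out to the identity, so the circuit reduces to the remaining gates.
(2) Outcome |00> occurs with probability 1/2.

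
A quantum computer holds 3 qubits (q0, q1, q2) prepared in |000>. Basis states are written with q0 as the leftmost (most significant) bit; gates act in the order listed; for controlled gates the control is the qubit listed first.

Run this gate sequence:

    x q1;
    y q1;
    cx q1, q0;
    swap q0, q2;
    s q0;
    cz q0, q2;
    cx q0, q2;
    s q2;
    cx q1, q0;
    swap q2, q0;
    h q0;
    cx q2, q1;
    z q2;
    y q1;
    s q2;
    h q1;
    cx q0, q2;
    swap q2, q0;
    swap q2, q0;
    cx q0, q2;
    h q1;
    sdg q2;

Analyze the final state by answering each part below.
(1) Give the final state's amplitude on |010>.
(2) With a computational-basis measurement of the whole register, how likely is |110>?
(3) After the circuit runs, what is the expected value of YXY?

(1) |010> carries amplitude sqrt(2)/2 in the final state. Key observation: gates 15-22 undo each other exactly, leaving only the rest of the circuit to track.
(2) Outcome |110> occurs with probability 1/2.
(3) The observable YXY averages to 0.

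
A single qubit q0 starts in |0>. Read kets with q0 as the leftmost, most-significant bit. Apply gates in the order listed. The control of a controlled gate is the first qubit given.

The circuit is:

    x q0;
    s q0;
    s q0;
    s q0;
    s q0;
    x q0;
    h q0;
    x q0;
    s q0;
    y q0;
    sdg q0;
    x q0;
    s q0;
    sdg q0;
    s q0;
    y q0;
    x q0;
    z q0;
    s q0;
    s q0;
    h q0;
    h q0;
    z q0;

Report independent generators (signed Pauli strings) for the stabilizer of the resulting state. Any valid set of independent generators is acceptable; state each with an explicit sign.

The stabilizer group can be generated by +Y, among other valid generating sets.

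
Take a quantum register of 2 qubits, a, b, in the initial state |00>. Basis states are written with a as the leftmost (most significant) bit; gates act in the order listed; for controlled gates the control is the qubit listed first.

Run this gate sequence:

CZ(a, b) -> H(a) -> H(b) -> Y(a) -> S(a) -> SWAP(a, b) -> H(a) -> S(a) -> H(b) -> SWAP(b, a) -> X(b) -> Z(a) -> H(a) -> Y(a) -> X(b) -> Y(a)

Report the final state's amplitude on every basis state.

The resulting statevector has amplitude -sqrt(2)/2 on |00>, 0 on |01>, -sqrt(2)*I/2 on |10>, 0 on |11>.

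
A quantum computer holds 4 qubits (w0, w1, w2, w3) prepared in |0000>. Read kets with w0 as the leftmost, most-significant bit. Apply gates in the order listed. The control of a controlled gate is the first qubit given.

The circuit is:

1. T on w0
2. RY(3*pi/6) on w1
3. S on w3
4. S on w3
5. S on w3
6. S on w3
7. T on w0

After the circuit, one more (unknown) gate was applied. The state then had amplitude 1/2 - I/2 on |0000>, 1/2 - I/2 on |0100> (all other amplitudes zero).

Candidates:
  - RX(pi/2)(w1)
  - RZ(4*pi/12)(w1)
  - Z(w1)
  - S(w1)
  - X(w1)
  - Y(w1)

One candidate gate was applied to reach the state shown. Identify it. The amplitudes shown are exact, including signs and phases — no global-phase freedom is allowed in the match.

It was RX(pi/2)(w1) that produced the state shown. Key observation: steps 3-6 multiply out to the identity, so the circuit reduces to the remaining gates.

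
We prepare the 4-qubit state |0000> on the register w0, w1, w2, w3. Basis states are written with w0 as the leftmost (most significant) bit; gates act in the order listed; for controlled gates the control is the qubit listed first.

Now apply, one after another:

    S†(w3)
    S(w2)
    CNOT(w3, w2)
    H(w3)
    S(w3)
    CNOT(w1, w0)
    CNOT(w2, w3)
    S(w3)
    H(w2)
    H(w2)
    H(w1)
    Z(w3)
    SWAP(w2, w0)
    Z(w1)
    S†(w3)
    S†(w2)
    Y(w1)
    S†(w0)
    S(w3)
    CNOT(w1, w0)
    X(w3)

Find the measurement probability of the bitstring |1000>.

The probability of measuring |1000> is 0.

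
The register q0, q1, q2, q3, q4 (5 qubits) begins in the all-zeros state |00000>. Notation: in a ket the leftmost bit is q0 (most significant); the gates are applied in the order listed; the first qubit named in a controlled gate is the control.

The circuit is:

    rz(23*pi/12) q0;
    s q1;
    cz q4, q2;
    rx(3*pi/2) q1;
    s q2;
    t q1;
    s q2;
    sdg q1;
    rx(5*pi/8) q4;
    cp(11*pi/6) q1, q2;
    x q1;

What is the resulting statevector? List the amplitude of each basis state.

After the circuit, the state carries amplitude sqrt(2)*exp(7*I*pi/24)*cos(5*pi/16)/2 on |00000>, -sqrt(2)*exp(19*I*pi/24)*sin(5*pi/16)/2 on |00001>, sqrt(2)*exp(I*pi/24)*cos(5*pi/16)/2 on |01000>, -sqrt(2)*exp(13*I*pi/24)*sin(5*pi/16)/2 on |01001>, and 0 on every other basis state.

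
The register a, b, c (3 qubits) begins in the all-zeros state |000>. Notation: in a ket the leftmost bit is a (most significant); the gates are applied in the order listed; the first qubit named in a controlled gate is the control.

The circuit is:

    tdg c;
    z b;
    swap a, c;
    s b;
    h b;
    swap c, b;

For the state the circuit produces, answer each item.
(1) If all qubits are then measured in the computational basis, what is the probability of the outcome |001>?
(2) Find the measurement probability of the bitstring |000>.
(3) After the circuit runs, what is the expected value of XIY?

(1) The probability of measuring |001> is 1/2.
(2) A full measurement returns |000> with probability 1/2.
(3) The expectation value of XIY is 0.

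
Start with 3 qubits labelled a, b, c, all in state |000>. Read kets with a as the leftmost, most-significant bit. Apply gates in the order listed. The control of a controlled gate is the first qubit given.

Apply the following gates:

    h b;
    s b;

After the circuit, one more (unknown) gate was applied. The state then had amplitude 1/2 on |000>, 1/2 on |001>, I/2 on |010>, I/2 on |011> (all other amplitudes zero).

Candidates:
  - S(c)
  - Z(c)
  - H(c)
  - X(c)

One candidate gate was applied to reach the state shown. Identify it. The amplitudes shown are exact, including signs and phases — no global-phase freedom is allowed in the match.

The applied gate was H(c).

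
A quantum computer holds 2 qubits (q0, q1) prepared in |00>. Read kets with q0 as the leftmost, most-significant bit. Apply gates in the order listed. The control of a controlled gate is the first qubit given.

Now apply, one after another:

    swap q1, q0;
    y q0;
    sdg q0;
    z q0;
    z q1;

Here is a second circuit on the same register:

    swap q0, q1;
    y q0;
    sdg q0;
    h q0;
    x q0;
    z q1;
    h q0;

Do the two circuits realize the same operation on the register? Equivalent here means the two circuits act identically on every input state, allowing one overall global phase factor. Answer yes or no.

Yes: on every input state the two circuits agree up to one overall phase factor.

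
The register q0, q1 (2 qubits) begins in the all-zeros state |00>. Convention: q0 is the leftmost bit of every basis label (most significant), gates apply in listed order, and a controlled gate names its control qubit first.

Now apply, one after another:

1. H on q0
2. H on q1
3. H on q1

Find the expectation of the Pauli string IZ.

The expectation value of IZ is 1.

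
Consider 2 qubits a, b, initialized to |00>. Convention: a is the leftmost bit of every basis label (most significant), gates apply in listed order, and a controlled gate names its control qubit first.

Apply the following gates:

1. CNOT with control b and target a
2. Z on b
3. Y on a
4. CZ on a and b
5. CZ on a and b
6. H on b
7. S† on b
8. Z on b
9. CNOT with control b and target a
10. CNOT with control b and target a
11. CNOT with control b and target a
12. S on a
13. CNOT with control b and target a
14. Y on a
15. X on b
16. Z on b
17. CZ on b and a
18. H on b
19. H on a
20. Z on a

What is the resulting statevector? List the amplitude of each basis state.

After the circuit, the state carries amplitude 0 on |00>, sqrt(2)*I/2 on |01>, 0 on |10>, -sqrt(2)*I/2 on |11>. Key observation: steps 10-11 multiply out to the identity, so the circuit reduces to the remaining gates.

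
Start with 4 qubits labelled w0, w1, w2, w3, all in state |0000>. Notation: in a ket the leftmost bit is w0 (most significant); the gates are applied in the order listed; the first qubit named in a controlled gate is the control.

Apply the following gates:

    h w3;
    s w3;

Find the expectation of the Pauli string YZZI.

In the final state, YZZI has expectation 0.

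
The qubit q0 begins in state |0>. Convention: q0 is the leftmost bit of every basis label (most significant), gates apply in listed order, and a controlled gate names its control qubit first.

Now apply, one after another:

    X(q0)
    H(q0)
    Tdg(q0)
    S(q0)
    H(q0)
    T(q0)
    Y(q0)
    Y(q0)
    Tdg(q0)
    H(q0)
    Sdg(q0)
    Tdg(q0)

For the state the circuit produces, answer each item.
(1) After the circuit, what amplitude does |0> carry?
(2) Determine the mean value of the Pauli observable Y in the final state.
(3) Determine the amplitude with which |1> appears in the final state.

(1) The final state's coefficient on |0> equals sqrt(2)/2. Key observation: the block from step 4 through step 11 cancels to the identity and can be dropped.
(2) In the final state, Y has expectation 1.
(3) |1> carries amplitude sqrt(2)*I/2 in the final state.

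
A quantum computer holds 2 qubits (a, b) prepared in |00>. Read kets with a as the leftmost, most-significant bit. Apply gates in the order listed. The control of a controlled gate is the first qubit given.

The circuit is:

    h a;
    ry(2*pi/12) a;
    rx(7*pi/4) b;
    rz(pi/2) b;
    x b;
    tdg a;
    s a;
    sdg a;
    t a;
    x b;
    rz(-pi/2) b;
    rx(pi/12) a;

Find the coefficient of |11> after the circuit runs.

The final state's coefficient on |11> equals (1 - I)*(-sqrt(6) + 2*sqrt(3) + sqrt(2)*(1 - 2*I))/16. Key observation: steps 4-11 multiply out to the identity, so the circuit reduces to the remaining gates.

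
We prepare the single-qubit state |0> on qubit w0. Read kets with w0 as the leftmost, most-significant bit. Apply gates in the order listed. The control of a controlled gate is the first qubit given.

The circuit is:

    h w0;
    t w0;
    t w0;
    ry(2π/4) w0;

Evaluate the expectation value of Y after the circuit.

The observable Y averages to 1.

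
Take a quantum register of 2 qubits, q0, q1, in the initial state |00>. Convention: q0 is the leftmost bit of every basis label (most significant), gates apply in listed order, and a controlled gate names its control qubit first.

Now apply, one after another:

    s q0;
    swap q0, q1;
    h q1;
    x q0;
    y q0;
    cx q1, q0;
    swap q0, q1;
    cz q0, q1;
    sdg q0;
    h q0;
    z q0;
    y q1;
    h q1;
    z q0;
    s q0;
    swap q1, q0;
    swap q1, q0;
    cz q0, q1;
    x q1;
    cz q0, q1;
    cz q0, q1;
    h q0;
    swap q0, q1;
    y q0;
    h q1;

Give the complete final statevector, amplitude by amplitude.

The resulting statevector has amplitude sqrt(2)*(-1 - I)/4 on |00>, sqrt(2)*(1 + I)/4 on |01>, sqrt(2)*(1 - I)/4 on |10>, sqrt(2)*(-1 + I)/4 on |11>.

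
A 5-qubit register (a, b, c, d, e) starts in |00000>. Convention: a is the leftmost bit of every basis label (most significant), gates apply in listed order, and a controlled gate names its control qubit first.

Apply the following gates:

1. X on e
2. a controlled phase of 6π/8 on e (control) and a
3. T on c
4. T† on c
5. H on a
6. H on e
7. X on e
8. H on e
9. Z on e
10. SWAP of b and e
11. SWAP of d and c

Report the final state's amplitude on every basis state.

The final amplitudes are sqrt(2)/2 on |01000>, sqrt(2)/2 on |11000>, and 0 on every other basis state. Key observation: the block from step 6 through step 9 cancels to the identity and can be dropped.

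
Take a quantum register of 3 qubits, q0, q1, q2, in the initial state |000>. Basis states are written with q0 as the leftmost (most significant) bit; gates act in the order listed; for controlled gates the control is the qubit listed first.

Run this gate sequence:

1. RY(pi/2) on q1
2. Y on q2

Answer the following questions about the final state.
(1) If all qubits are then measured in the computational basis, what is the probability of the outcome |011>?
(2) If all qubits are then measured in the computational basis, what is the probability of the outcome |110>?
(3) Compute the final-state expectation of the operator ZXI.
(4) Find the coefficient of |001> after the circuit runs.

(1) A full measurement returns |011> with probability 1/2.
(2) Outcome |110> occurs with probability 0.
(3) In the final state, ZXI has expectation 1.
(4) |001> carries amplitude sqrt(2)*I/2 in the final state.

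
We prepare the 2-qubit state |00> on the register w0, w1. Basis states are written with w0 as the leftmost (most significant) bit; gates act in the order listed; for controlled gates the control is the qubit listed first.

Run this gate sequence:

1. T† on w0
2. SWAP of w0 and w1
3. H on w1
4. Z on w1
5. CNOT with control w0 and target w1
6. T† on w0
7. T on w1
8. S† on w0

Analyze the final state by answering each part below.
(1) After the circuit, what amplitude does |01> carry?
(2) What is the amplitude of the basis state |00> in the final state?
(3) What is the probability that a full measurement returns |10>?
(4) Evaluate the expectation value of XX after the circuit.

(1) The amplitude on |01> is -sqrt(2)*exp(I*pi/4)/2.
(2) The final state's coefficient on |00> equals sqrt(2)/2.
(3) The probability of measuring |10> is 0.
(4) The expectation value of XX is 0.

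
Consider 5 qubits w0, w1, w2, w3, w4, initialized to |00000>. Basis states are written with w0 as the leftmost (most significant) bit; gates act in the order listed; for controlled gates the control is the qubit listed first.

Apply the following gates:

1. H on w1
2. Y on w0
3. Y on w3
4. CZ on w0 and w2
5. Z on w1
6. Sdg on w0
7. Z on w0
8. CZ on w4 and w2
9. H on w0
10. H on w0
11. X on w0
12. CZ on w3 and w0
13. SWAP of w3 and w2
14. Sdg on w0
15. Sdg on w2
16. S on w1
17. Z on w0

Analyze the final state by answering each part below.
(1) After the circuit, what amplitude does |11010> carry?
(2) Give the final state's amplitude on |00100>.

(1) The final state's coefficient on |11010> equals 0.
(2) The amplitude on |00100> is -sqrt(2)/2.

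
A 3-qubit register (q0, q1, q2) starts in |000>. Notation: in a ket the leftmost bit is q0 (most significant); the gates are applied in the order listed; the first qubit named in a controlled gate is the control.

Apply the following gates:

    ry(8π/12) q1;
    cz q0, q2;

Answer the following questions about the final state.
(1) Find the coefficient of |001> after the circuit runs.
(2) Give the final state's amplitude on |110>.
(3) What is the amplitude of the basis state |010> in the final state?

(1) The final state's coefficient on |001> equals 0.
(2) The amplitude on |110> is 0.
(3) |010> carries amplitude sqrt(3)/2 in the final state.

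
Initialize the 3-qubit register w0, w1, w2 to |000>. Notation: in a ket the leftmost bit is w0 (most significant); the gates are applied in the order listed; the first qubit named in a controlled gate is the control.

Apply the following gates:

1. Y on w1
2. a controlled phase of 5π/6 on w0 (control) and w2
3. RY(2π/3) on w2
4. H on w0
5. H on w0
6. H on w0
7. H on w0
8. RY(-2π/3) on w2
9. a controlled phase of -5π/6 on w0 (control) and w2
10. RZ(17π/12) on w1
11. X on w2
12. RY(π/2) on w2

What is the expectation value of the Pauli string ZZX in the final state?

The observable ZZX averages to 1. Key observation: gates 2-9 undo each other exactly, leaving only the rest of the circuit to track.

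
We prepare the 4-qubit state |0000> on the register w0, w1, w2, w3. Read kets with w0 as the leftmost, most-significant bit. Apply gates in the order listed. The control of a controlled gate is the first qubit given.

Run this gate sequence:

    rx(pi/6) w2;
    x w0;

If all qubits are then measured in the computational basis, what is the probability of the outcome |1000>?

Outcome |1000> occurs with probability sqrt(3)/4 + 1/2.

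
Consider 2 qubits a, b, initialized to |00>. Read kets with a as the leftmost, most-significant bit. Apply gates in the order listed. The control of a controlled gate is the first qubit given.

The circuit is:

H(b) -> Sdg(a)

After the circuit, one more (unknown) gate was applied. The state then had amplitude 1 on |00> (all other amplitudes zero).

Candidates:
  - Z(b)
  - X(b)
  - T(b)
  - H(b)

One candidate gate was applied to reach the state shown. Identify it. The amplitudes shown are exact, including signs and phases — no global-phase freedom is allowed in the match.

The applied gate was H(b).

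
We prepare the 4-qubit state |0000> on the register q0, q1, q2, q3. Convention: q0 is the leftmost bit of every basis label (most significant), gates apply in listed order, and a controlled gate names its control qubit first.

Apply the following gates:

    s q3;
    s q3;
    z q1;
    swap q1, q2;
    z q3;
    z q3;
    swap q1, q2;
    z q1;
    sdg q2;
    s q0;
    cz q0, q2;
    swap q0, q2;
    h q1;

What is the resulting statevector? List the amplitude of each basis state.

The resulting statevector has amplitude sqrt(2)/2 on |0000>, sqrt(2)/2 on |0100>, and 0 on every other basis state. Key observation: the block from step 3 through step 8 cancels to the identity and can be dropped.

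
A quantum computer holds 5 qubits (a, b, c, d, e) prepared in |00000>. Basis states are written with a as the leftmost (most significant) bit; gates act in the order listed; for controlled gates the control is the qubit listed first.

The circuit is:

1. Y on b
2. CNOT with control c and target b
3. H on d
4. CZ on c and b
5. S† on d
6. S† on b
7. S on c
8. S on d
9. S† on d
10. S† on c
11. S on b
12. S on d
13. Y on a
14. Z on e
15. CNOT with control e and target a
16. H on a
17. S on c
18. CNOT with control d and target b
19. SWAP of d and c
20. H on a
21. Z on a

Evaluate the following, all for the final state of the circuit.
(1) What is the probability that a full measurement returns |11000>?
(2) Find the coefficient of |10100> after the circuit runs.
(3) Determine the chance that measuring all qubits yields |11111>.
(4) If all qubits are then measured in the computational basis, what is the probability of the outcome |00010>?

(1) Outcome |11000> occurs with probability 1/2. Key observation: steps 5-12 multiply out to the identity, so the circuit reduces to the remaining gates.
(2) The amplitude on |10100> is sqrt(2)/2.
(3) A full measurement returns |11111> with probability 0.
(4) The probability of measuring |00010> is 0.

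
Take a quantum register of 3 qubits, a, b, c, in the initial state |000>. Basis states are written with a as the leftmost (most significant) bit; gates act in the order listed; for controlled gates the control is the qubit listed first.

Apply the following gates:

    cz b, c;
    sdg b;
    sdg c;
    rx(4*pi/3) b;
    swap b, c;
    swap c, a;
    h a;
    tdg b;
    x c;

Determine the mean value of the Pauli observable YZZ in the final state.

In the final state, YZZ has expectation sqrt(3)/2.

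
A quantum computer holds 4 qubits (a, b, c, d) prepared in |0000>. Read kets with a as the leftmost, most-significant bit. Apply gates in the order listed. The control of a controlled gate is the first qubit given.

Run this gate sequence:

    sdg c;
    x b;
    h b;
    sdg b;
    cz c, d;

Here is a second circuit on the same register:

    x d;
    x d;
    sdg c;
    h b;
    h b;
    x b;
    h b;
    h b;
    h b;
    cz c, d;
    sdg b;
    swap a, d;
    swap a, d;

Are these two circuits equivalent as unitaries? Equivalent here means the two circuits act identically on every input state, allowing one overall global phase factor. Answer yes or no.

Yes: on every input state the two circuits agree up to one overall phase factor.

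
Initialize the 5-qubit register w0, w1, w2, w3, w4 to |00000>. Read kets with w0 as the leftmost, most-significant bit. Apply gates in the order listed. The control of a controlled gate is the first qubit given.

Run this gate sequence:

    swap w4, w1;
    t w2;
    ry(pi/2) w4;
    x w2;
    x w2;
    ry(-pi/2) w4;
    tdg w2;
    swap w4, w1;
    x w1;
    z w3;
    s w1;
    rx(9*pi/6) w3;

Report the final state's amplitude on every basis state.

The resulting statevector has amplitude -sqrt(2)*I/2 on |01000>, sqrt(2)/2 on |01010>, and 0 on every other basis state.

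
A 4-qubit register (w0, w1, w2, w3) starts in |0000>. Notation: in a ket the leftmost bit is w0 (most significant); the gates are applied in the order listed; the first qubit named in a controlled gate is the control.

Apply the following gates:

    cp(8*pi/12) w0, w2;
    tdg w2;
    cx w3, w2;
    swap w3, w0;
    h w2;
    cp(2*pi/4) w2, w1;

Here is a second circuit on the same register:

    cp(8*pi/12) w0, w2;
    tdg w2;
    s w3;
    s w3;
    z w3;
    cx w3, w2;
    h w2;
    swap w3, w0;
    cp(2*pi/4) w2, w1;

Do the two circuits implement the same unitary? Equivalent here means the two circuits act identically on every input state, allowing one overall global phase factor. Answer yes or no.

Yes, they are equivalent — the unitaries differ by at most a global phase.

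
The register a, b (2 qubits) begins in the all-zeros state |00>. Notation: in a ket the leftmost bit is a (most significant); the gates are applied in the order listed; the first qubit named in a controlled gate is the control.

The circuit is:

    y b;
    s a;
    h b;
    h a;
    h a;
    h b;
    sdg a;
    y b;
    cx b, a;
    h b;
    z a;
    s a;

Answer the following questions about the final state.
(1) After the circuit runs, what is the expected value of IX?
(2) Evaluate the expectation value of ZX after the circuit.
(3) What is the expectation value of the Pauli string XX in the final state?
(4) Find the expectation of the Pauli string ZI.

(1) The observable IX averages to 1. Key observation: the block from step 1 through step 8 cancels to the identity and can be dropped.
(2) In the final state, ZX has expectation 1.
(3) In the final state, XX has expectation 0.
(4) In the final state, ZI has expectation 1.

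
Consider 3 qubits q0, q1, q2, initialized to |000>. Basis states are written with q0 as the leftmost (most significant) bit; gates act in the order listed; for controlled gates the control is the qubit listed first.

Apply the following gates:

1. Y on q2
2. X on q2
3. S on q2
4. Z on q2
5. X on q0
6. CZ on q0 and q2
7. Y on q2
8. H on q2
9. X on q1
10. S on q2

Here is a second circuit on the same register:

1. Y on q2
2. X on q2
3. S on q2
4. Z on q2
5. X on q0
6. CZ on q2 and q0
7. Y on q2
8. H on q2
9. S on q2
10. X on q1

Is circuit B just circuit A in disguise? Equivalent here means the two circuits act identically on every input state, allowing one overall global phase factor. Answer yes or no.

Yes, they are equivalent — the unitaries differ by at most a global phase.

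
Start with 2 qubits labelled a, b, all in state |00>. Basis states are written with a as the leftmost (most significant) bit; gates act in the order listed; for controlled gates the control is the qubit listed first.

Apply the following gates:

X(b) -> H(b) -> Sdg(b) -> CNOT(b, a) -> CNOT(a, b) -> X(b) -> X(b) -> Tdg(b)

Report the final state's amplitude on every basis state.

After the circuit, the state carries amplitude sqrt(2)/2 on |00>, 0 on |01>, sqrt(2)*I/2 on |10>, 0 on |11>. Key observation: steps 6-7 multiply out to the identity, so the circuit reduces to the remaining gates.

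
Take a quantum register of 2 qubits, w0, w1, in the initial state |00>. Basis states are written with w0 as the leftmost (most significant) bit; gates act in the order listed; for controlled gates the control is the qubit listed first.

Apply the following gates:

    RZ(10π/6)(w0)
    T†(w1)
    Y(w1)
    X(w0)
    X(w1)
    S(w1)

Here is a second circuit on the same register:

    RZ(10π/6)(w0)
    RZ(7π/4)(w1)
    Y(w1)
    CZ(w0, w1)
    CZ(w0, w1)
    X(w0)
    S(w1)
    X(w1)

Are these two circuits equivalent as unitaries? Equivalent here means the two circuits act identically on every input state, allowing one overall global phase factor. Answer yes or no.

No: there is an input state on which the two circuits produce genuinely different outputs (not merely differing by a phase).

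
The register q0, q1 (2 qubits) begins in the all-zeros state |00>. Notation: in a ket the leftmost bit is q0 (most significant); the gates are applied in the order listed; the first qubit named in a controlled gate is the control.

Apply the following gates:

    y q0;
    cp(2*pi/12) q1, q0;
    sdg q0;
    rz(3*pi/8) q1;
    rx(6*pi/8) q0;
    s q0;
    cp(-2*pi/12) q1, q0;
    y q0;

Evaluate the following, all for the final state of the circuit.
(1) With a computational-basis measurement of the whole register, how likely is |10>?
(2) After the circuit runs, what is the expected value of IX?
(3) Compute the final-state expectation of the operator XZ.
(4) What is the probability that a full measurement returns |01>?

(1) The probability of measuring |10> is sqrt(2)/4 + 1/2.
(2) The observable IX averages to 0.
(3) The expectation value of XZ is sqrt(2)/2.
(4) Outcome |01> occurs with probability 0.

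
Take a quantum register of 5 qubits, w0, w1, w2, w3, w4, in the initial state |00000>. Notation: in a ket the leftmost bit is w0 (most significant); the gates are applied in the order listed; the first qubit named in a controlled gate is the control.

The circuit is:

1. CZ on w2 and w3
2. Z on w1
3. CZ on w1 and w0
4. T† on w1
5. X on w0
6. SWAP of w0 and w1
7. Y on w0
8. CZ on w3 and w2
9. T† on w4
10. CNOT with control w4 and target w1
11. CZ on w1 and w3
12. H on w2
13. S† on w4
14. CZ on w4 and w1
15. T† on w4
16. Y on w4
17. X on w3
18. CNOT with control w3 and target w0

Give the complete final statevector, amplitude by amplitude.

After the circuit, the state carries amplitude -sqrt(2)/2 on |01011>, -sqrt(2)/2 on |01111>, and 0 on every other basis state.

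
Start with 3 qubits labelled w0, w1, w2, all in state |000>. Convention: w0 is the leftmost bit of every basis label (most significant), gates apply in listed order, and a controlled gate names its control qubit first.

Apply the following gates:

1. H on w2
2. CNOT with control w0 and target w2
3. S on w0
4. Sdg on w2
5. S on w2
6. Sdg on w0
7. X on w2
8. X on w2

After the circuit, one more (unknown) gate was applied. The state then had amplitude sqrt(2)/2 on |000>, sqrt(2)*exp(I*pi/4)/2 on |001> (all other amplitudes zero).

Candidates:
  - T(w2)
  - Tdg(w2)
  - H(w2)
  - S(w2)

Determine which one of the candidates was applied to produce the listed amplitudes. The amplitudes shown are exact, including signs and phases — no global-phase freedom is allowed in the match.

The unique candidate consistent with the amplitudes is T(w2). Key observation: the block from step 3 through step 6 cancels to the identity and can be dropped.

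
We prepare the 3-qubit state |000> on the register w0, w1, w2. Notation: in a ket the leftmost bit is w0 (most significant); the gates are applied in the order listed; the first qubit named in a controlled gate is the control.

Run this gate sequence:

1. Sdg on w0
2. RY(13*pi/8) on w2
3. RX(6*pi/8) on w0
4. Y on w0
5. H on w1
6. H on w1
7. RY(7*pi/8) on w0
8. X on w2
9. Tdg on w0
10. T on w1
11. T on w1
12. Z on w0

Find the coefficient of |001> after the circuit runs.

The amplitude on |001> is sqrt(sqrt(2)/4 + 1/2)*cos(3*pi/16)*cos(7*pi/16) + I*sqrt(1/2 - sqrt(2)/4)*sin(7*pi/16)*cos(3*pi/16). Key observation: steps 5-6 multiply out to the identity, so the circuit reduces to the remaining gates.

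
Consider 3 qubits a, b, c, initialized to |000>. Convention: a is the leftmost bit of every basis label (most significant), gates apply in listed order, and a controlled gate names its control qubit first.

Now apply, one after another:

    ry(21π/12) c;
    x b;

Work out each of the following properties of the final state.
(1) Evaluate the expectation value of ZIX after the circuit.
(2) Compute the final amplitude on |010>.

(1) In the final state, ZIX has expectation -sqrt(2)/2.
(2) The amplitude on |010> is -sqrt(sqrt(2) + 2)/2.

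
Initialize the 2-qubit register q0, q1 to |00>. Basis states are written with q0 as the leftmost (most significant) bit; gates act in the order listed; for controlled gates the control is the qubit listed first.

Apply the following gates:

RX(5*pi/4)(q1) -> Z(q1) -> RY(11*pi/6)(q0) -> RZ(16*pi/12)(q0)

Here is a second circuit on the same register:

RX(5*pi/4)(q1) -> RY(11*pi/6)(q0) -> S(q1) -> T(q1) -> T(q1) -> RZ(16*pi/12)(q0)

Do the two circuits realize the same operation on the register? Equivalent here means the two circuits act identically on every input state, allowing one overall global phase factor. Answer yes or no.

Yes — the two circuits implement the same unitary up to a global phase.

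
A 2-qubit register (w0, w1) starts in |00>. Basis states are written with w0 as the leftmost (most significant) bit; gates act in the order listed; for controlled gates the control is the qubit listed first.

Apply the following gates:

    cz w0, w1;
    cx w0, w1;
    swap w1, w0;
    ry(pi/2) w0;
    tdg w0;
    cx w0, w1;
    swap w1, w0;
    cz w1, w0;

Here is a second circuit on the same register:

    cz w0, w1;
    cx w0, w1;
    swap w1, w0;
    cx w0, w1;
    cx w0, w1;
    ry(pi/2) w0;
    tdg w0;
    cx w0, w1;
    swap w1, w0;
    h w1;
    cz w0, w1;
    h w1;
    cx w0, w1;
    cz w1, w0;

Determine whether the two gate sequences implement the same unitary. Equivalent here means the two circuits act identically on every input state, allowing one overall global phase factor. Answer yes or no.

Yes, they are equivalent — the unitaries differ by at most a global phase.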